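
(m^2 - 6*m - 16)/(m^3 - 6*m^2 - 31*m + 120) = (m + 2)/(m^2 + 2*m - 15)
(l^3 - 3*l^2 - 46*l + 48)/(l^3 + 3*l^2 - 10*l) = (l^3 - 3*l^2 - 46*l + 48)/(l*(l^2 + 3*l - 10))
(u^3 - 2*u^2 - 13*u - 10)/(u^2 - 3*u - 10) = u + 1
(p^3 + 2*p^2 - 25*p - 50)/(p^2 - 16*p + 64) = (p^3 + 2*p^2 - 25*p - 50)/(p^2 - 16*p + 64)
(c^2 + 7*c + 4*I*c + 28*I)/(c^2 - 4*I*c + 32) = (c + 7)/(c - 8*I)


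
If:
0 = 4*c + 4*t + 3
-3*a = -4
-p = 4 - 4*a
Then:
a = 4/3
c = -t - 3/4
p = 4/3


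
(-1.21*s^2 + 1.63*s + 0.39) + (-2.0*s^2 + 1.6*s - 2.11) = -3.21*s^2 + 3.23*s - 1.72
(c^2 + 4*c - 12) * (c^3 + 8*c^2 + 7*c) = c^5 + 12*c^4 + 27*c^3 - 68*c^2 - 84*c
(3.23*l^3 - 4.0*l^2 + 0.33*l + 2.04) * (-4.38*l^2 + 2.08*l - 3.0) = -14.1474*l^5 + 24.2384*l^4 - 19.4554*l^3 + 3.7512*l^2 + 3.2532*l - 6.12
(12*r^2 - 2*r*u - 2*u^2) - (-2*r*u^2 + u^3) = 12*r^2 + 2*r*u^2 - 2*r*u - u^3 - 2*u^2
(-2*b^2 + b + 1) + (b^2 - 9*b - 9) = -b^2 - 8*b - 8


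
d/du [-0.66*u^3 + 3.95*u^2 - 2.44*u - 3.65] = -1.98*u^2 + 7.9*u - 2.44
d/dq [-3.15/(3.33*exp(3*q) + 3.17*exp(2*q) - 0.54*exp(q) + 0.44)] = (31.4685*exp(2*q) + 19.971*exp(q) - 1.701)*exp(q)/(3.33*exp(3*q) + 3.17*exp(2*q) - 0.54*exp(q) + 0.44)^2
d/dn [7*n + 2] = 7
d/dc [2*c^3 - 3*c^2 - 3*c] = 6*c^2 - 6*c - 3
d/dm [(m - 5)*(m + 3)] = 2*m - 2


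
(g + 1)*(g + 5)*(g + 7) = g^3 + 13*g^2 + 47*g + 35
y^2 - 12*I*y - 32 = (y - 8*I)*(y - 4*I)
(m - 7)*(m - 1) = m^2 - 8*m + 7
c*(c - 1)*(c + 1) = c^3 - c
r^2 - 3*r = r*(r - 3)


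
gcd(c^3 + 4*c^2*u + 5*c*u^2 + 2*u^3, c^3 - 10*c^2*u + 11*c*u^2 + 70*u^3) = c + 2*u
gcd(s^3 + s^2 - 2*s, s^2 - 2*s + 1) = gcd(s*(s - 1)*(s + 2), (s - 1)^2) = s - 1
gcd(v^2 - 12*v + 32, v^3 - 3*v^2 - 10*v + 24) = v - 4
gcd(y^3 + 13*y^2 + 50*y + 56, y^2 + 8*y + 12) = y + 2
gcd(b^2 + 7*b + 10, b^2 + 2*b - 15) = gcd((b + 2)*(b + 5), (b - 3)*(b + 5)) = b + 5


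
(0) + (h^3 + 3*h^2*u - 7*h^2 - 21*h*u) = h^3 + 3*h^2*u - 7*h^2 - 21*h*u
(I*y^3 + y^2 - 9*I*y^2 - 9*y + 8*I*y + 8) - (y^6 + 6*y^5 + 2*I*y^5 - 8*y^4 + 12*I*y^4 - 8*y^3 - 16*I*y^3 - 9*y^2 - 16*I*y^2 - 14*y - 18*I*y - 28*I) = -y^6 - 6*y^5 - 2*I*y^5 + 8*y^4 - 12*I*y^4 + 8*y^3 + 17*I*y^3 + 10*y^2 + 7*I*y^2 + 5*y + 26*I*y + 8 + 28*I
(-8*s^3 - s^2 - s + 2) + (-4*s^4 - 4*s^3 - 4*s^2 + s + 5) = -4*s^4 - 12*s^3 - 5*s^2 + 7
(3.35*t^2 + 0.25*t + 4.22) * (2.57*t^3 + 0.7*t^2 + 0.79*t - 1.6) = 8.6095*t^5 + 2.9875*t^4 + 13.6669*t^3 - 2.2085*t^2 + 2.9338*t - 6.752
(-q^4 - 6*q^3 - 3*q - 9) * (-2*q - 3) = 2*q^5 + 15*q^4 + 18*q^3 + 6*q^2 + 27*q + 27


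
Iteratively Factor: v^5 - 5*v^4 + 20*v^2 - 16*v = (v - 4)*(v^4 - v^3 - 4*v^2 + 4*v) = (v - 4)*(v - 2)*(v^3 + v^2 - 2*v) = v*(v - 4)*(v - 2)*(v^2 + v - 2) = v*(v - 4)*(v - 2)*(v - 1)*(v + 2)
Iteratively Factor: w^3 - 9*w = (w - 3)*(w^2 + 3*w) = (w - 3)*(w + 3)*(w)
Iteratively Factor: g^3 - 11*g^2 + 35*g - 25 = (g - 1)*(g^2 - 10*g + 25) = (g - 5)*(g - 1)*(g - 5)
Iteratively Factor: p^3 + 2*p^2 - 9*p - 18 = (p + 2)*(p^2 - 9) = (p + 2)*(p + 3)*(p - 3)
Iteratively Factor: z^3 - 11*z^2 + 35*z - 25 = (z - 1)*(z^2 - 10*z + 25) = (z - 5)*(z - 1)*(z - 5)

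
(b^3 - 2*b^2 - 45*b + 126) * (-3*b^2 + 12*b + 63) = -3*b^5 + 18*b^4 + 174*b^3 - 1044*b^2 - 1323*b + 7938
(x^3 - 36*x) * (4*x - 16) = 4*x^4 - 16*x^3 - 144*x^2 + 576*x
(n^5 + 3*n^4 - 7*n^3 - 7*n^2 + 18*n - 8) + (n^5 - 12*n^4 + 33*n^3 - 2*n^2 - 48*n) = 2*n^5 - 9*n^4 + 26*n^3 - 9*n^2 - 30*n - 8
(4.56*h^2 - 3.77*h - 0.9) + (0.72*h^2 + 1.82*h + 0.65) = 5.28*h^2 - 1.95*h - 0.25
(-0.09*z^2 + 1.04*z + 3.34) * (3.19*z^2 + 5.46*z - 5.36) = -0.2871*z^4 + 2.8262*z^3 + 16.8154*z^2 + 12.662*z - 17.9024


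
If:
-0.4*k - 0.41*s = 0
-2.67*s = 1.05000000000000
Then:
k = 0.40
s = -0.39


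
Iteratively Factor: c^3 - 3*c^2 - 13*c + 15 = (c - 1)*(c^2 - 2*c - 15) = (c - 5)*(c - 1)*(c + 3)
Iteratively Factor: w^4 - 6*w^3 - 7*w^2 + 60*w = (w)*(w^3 - 6*w^2 - 7*w + 60) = w*(w - 4)*(w^2 - 2*w - 15) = w*(w - 4)*(w + 3)*(w - 5)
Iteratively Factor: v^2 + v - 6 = (v + 3)*(v - 2)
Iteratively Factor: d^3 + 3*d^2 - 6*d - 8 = (d - 2)*(d^2 + 5*d + 4) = (d - 2)*(d + 4)*(d + 1)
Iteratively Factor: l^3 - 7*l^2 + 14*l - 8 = (l - 4)*(l^2 - 3*l + 2) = (l - 4)*(l - 1)*(l - 2)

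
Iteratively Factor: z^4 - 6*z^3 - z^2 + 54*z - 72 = (z + 3)*(z^3 - 9*z^2 + 26*z - 24) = (z - 3)*(z + 3)*(z^2 - 6*z + 8) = (z - 3)*(z - 2)*(z + 3)*(z - 4)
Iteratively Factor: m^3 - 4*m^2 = (m - 4)*(m^2) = m*(m - 4)*(m)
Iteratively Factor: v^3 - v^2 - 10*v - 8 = (v + 1)*(v^2 - 2*v - 8) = (v + 1)*(v + 2)*(v - 4)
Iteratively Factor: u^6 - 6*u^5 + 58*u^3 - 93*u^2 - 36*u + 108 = (u + 1)*(u^5 - 7*u^4 + 7*u^3 + 51*u^2 - 144*u + 108) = (u - 2)*(u + 1)*(u^4 - 5*u^3 - 3*u^2 + 45*u - 54) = (u - 3)*(u - 2)*(u + 1)*(u^3 - 2*u^2 - 9*u + 18) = (u - 3)*(u - 2)^2*(u + 1)*(u^2 - 9) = (u - 3)*(u - 2)^2*(u + 1)*(u + 3)*(u - 3)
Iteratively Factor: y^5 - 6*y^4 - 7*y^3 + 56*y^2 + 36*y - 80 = (y + 2)*(y^4 - 8*y^3 + 9*y^2 + 38*y - 40) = (y - 4)*(y + 2)*(y^3 - 4*y^2 - 7*y + 10) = (y - 5)*(y - 4)*(y + 2)*(y^2 + y - 2) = (y - 5)*(y - 4)*(y - 1)*(y + 2)*(y + 2)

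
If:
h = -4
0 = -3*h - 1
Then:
No Solution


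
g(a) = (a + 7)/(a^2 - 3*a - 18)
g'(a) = (3 - 2*a)*(a + 7)/(a^2 - 3*a - 18)^2 + 1/(a^2 - 3*a - 18) = (a^2 - 3*a - (a + 7)*(2*a - 3) - 18)/(-a^2 + 3*a + 18)^2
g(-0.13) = -0.39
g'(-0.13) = 0.02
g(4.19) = -0.86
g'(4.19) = -0.43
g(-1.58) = -0.50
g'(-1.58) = 0.20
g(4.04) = -0.80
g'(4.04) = -0.37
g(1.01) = -0.40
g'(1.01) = -0.03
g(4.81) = -1.27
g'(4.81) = -1.01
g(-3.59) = 0.60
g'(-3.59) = 1.26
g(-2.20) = -0.73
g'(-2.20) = 0.67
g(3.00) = -0.56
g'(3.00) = -0.15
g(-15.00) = -0.03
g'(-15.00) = 0.00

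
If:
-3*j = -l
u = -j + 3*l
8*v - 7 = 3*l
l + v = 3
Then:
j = 17/33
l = 17/11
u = 136/33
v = 16/11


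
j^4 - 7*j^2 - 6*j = j*(j - 3)*(j + 1)*(j + 2)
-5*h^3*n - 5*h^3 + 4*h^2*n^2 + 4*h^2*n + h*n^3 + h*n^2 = (-h + n)*(5*h + n)*(h*n + h)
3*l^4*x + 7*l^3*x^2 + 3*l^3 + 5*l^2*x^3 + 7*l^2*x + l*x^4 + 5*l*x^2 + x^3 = (l + x)^2*(3*l + x)*(l*x + 1)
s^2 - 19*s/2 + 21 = (s - 6)*(s - 7/2)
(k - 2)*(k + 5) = k^2 + 3*k - 10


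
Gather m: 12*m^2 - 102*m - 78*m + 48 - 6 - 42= 12*m^2 - 180*m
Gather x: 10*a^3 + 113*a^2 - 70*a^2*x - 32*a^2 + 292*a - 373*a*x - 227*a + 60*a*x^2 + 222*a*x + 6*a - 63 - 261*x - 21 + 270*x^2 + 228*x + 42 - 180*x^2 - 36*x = 10*a^3 + 81*a^2 + 71*a + x^2*(60*a + 90) + x*(-70*a^2 - 151*a - 69) - 42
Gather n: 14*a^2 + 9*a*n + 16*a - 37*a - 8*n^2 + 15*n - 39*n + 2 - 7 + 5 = 14*a^2 - 21*a - 8*n^2 + n*(9*a - 24)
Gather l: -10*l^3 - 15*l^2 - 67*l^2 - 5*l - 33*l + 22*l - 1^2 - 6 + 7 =-10*l^3 - 82*l^2 - 16*l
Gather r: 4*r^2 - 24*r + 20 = 4*r^2 - 24*r + 20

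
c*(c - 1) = c^2 - c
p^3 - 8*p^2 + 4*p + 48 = (p - 6)*(p - 4)*(p + 2)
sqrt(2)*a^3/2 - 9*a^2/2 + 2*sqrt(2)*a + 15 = (a - 3*sqrt(2))*(a - 5*sqrt(2)/2)*(sqrt(2)*a/2 + 1)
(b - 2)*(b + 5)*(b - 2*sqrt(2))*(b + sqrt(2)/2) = b^4 - 3*sqrt(2)*b^3/2 + 3*b^3 - 12*b^2 - 9*sqrt(2)*b^2/2 - 6*b + 15*sqrt(2)*b + 20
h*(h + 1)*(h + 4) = h^3 + 5*h^2 + 4*h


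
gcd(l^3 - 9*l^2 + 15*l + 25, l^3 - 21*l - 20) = l^2 - 4*l - 5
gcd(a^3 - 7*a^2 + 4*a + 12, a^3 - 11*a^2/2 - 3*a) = a - 6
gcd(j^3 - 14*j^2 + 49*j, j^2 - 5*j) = j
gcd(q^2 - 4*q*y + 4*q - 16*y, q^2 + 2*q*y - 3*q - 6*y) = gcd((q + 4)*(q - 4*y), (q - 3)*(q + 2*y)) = 1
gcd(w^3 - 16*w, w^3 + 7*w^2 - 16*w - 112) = w^2 - 16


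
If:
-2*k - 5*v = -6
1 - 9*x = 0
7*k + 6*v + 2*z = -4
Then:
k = -10*z/23 - 56/23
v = 4*z/23 + 50/23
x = 1/9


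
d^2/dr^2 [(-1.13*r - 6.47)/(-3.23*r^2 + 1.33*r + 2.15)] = ((-21.8994*r - 38.7904)*(-3.23*r^2 + 1.33*r + 2.15) - (1.13*r + 6.47)*(6.46*r - 1.33)*(12.92*r - 2.66))/(-3.23*r^2 + 1.33*r + 2.15)^3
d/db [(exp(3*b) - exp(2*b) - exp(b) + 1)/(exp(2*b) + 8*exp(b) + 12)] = (exp(4*b) + 16*exp(3*b) + 29*exp(2*b) - 26*exp(b) - 20)*exp(b)/(exp(4*b) + 16*exp(3*b) + 88*exp(2*b) + 192*exp(b) + 144)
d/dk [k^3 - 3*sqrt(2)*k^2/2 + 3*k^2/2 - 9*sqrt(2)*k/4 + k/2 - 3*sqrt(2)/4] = 3*k^2 - 3*sqrt(2)*k + 3*k - 9*sqrt(2)/4 + 1/2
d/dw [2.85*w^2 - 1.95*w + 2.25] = 5.7*w - 1.95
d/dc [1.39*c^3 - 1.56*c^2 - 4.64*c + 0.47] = 4.17*c^2 - 3.12*c - 4.64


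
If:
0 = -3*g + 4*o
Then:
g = 4*o/3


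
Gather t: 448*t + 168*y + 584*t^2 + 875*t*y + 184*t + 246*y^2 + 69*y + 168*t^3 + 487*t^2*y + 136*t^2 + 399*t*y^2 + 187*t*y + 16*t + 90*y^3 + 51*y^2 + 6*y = 168*t^3 + t^2*(487*y + 720) + t*(399*y^2 + 1062*y + 648) + 90*y^3 + 297*y^2 + 243*y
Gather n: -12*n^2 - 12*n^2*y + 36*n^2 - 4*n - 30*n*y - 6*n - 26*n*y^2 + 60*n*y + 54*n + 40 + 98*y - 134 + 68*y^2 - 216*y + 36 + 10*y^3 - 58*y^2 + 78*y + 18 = n^2*(24 - 12*y) + n*(-26*y^2 + 30*y + 44) + 10*y^3 + 10*y^2 - 40*y - 40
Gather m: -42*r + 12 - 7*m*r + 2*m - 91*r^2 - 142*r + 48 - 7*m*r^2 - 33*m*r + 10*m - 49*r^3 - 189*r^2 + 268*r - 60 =m*(-7*r^2 - 40*r + 12) - 49*r^3 - 280*r^2 + 84*r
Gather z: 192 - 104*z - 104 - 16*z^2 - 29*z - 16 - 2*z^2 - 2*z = -18*z^2 - 135*z + 72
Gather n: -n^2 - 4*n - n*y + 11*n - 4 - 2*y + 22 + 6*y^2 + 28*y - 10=-n^2 + n*(7 - y) + 6*y^2 + 26*y + 8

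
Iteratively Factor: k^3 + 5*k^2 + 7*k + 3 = (k + 3)*(k^2 + 2*k + 1) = (k + 1)*(k + 3)*(k + 1)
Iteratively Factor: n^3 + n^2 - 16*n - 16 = (n + 4)*(n^2 - 3*n - 4) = (n - 4)*(n + 4)*(n + 1)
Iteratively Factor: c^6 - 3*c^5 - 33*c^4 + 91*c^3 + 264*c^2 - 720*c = (c)*(c^5 - 3*c^4 - 33*c^3 + 91*c^2 + 264*c - 720) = c*(c + 4)*(c^4 - 7*c^3 - 5*c^2 + 111*c - 180) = c*(c - 3)*(c + 4)*(c^3 - 4*c^2 - 17*c + 60) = c*(c - 3)*(c + 4)^2*(c^2 - 8*c + 15) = c*(c - 3)^2*(c + 4)^2*(c - 5)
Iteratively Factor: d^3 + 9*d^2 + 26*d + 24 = (d + 3)*(d^2 + 6*d + 8) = (d + 2)*(d + 3)*(d + 4)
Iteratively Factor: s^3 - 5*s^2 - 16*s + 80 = (s + 4)*(s^2 - 9*s + 20) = (s - 4)*(s + 4)*(s - 5)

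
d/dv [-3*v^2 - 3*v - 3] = -6*v - 3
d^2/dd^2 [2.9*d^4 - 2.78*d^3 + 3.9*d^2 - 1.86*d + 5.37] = 34.8*d^2 - 16.68*d + 7.8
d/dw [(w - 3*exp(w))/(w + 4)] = (-w + (1 - 3*exp(w))*(w + 4) + 3*exp(w))/(w + 4)^2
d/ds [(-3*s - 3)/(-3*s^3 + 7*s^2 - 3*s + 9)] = 6*(-3*s^3 - s^2 + 7*s - 6)/(9*s^6 - 42*s^5 + 67*s^4 - 96*s^3 + 135*s^2 - 54*s + 81)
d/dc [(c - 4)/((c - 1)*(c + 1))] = (-c^2 + 8*c - 1)/(c^4 - 2*c^2 + 1)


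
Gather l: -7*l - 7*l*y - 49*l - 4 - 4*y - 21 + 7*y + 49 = l*(-7*y - 56) + 3*y + 24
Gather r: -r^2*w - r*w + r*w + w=-r^2*w + w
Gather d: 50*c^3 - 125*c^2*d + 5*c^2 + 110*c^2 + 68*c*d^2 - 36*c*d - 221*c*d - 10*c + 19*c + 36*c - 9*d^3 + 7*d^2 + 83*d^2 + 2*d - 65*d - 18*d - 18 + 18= 50*c^3 + 115*c^2 + 45*c - 9*d^3 + d^2*(68*c + 90) + d*(-125*c^2 - 257*c - 81)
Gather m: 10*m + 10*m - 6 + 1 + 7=20*m + 2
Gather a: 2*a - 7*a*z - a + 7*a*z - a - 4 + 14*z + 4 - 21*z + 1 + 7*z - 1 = 0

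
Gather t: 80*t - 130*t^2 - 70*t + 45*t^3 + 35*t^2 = 45*t^3 - 95*t^2 + 10*t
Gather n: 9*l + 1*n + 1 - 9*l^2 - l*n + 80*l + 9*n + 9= -9*l^2 + 89*l + n*(10 - l) + 10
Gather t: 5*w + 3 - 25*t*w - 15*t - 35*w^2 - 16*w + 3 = t*(-25*w - 15) - 35*w^2 - 11*w + 6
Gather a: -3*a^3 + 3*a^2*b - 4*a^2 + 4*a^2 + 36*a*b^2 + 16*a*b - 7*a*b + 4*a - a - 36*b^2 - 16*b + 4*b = -3*a^3 + 3*a^2*b + a*(36*b^2 + 9*b + 3) - 36*b^2 - 12*b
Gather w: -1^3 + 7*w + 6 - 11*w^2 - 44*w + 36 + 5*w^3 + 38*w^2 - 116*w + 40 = 5*w^3 + 27*w^2 - 153*w + 81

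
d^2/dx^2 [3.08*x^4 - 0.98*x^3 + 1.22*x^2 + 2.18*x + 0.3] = 36.96*x^2 - 5.88*x + 2.44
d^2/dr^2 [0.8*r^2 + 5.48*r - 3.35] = 1.60000000000000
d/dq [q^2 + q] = 2*q + 1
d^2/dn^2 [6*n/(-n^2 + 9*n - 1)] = 12*(-n*(2*n - 9)^2 + 3*(n - 3)*(n^2 - 9*n + 1))/(n^2 - 9*n + 1)^3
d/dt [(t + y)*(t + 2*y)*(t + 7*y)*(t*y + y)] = y*(4*t^3 + 30*t^2*y + 3*t^2 + 46*t*y^2 + 20*t*y + 14*y^3 + 23*y^2)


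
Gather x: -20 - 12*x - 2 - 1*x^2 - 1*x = -x^2 - 13*x - 22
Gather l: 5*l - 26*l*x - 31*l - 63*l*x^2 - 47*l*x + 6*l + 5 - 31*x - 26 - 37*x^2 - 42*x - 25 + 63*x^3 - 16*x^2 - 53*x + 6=l*(-63*x^2 - 73*x - 20) + 63*x^3 - 53*x^2 - 126*x - 40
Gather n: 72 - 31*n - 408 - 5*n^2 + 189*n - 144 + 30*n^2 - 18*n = 25*n^2 + 140*n - 480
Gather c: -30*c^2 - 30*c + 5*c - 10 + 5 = -30*c^2 - 25*c - 5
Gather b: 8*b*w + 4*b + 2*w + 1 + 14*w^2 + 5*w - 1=b*(8*w + 4) + 14*w^2 + 7*w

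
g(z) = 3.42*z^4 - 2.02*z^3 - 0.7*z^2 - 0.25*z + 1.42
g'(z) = 13.68*z^3 - 6.06*z^2 - 1.4*z - 0.25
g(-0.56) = 2.03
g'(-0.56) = -3.77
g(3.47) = 403.57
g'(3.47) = 493.50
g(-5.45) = 3326.24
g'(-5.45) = -2387.12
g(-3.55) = 627.03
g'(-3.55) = -683.68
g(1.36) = 6.40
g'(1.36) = 21.05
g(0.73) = 1.05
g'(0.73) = 0.82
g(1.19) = 3.59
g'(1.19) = 12.56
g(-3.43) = 548.93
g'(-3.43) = -618.78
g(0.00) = 1.42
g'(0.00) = -0.25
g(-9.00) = 23858.17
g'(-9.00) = -10451.23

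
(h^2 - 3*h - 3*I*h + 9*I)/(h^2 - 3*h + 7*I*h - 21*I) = (h - 3*I)/(h + 7*I)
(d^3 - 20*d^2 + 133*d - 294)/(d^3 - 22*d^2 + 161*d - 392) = (d - 6)/(d - 8)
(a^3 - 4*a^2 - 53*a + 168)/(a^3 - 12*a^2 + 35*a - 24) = (a + 7)/(a - 1)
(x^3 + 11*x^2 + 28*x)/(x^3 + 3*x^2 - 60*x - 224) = x/(x - 8)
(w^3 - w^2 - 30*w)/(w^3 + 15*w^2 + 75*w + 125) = w*(w - 6)/(w^2 + 10*w + 25)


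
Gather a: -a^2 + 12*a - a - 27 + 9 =-a^2 + 11*a - 18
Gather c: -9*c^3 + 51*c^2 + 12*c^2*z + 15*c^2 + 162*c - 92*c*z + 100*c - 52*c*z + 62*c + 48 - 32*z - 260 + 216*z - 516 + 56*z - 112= -9*c^3 + c^2*(12*z + 66) + c*(324 - 144*z) + 240*z - 840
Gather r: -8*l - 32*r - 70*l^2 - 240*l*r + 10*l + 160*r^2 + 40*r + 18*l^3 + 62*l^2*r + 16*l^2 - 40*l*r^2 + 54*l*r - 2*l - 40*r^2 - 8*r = 18*l^3 - 54*l^2 + r^2*(120 - 40*l) + r*(62*l^2 - 186*l)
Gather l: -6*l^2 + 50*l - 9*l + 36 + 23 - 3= -6*l^2 + 41*l + 56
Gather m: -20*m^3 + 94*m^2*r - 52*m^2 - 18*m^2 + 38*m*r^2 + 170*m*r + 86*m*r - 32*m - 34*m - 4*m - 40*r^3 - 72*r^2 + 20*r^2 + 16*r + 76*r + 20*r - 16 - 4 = -20*m^3 + m^2*(94*r - 70) + m*(38*r^2 + 256*r - 70) - 40*r^3 - 52*r^2 + 112*r - 20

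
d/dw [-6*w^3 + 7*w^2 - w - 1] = -18*w^2 + 14*w - 1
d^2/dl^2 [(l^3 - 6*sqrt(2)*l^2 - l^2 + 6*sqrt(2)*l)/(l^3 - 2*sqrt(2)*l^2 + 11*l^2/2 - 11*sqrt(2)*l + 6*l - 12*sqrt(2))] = 8*(-13*l^6 - 8*sqrt(2)*l^6 - 36*l^5 + 102*sqrt(2)*l^5 - 900*l^4 + 492*sqrt(2)*l^4 - 3406*l^3 + 866*sqrt(2)*l^3 - 1152*l^2 + 900*sqrt(2)*l^2 - 1728*sqrt(2)*l + 6480*l - 6624*sqrt(2) + 1152)/(8*l^9 - 48*sqrt(2)*l^8 + 132*l^8 - 792*sqrt(2)*l^7 + 1062*l^7 - 5348*sqrt(2)*l^6 + 6083*l^6 - 19602*sqrt(2)*l^5 + 26100*l^5 - 45240*sqrt(2)*l^4 + 74712*l^4 - 75152*sqrt(2)*l^3 + 127008*l^3 - 93888*sqrt(2)*l^2 + 114048*l^2 - 76032*sqrt(2)*l + 41472*l - 27648*sqrt(2))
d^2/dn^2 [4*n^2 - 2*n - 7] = 8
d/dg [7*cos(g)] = -7*sin(g)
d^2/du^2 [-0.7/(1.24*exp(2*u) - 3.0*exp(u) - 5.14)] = (0.7*(2.48*exp(u) - 3.0)*(4.96*exp(u) - 6.0)*exp(u) + (3.472*exp(u) - 2.1)*(-1.24*exp(2*u) + 3.0*exp(u) + 5.14))*exp(u)/(-1.24*exp(2*u) + 3.0*exp(u) + 5.14)^3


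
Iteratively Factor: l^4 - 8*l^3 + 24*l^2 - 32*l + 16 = (l - 2)*(l^3 - 6*l^2 + 12*l - 8) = (l - 2)^2*(l^2 - 4*l + 4) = (l - 2)^3*(l - 2)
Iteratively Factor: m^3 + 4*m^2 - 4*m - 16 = (m - 2)*(m^2 + 6*m + 8) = (m - 2)*(m + 4)*(m + 2)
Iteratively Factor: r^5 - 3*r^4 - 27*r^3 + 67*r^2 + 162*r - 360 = (r - 3)*(r^4 - 27*r^2 - 14*r + 120) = (r - 5)*(r - 3)*(r^3 + 5*r^2 - 2*r - 24) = (r - 5)*(r - 3)*(r + 4)*(r^2 + r - 6) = (r - 5)*(r - 3)*(r - 2)*(r + 4)*(r + 3)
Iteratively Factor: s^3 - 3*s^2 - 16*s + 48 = (s - 3)*(s^2 - 16) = (s - 3)*(s + 4)*(s - 4)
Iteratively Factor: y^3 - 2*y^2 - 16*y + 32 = (y - 2)*(y^2 - 16) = (y - 2)*(y + 4)*(y - 4)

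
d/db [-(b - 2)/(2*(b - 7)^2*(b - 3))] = (-(b - 7)*(b - 3) + (b - 7)*(b - 2) + 2*(b - 3)*(b - 2))/(2*(b - 7)^3*(b - 3)^2)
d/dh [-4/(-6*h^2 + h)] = 4*(1 - 12*h)/(h^2*(6*h - 1)^2)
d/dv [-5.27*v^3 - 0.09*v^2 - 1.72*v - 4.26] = -15.81*v^2 - 0.18*v - 1.72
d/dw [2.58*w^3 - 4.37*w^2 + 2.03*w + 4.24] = 7.74*w^2 - 8.74*w + 2.03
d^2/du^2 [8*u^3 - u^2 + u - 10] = 48*u - 2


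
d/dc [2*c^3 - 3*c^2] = 6*c*(c - 1)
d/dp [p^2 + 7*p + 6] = 2*p + 7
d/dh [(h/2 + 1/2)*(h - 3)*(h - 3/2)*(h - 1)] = 2*h^3 - 27*h^2/4 + 7*h/2 + 9/4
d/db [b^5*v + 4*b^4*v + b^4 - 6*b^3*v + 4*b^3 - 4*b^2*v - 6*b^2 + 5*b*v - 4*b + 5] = 5*b^4*v + 16*b^3*v + 4*b^3 - 18*b^2*v + 12*b^2 - 8*b*v - 12*b + 5*v - 4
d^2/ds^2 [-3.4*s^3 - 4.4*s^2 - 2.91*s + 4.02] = -20.4*s - 8.8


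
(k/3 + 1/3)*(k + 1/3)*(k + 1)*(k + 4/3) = k^4/3 + 11*k^3/9 + 43*k^2/27 + 23*k/27 + 4/27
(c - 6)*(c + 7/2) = c^2 - 5*c/2 - 21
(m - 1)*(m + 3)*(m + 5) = m^3 + 7*m^2 + 7*m - 15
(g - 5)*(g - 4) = g^2 - 9*g + 20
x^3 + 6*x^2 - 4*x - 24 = (x - 2)*(x + 2)*(x + 6)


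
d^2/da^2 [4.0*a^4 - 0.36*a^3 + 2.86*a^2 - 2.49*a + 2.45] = 48.0*a^2 - 2.16*a + 5.72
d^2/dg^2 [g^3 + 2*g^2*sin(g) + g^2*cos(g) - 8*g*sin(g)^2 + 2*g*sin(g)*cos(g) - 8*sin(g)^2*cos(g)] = -2*g^2*sin(g) - g^2*cos(g) - 4*g*sin(g) - 4*g*sin(2*g) + 8*g*cos(g) - 16*g*cos(2*g) + 6*g + 4*sin(g) - 16*sin(2*g) + 4*cos(g) + 4*cos(2*g) - 18*cos(3*g)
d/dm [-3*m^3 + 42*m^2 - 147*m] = -9*m^2 + 84*m - 147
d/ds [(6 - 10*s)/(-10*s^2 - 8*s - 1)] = 2*(-50*s^2 + 60*s + 29)/(100*s^4 + 160*s^3 + 84*s^2 + 16*s + 1)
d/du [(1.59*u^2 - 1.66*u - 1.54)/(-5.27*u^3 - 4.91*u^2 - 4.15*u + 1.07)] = (8.3793*u^4 - 17.4964*u^3 - 39.0965*u^2 - 11.7202*u - 8.1672)/(27.7729*u^6 + 51.7514*u^5 + 67.8491*u^4 + 29.4752*u^3 + 6.7151*u^2 - 8.881*u + 1.1449)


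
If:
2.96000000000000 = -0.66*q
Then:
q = -4.48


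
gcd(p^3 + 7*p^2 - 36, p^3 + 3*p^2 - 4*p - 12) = p^2 + p - 6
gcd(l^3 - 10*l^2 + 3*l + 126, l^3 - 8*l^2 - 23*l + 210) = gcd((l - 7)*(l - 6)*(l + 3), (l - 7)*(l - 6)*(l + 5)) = l^2 - 13*l + 42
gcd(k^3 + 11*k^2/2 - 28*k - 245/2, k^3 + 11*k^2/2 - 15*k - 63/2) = k + 7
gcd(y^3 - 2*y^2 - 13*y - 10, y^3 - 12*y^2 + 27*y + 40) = y^2 - 4*y - 5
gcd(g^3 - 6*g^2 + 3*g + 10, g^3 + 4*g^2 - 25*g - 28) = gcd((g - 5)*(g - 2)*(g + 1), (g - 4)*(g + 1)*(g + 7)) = g + 1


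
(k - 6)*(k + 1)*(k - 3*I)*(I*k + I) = I*k^4 + 3*k^3 - 4*I*k^3 - 12*k^2 - 11*I*k^2 - 33*k - 6*I*k - 18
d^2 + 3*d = d*(d + 3)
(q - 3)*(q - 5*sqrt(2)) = q^2 - 5*sqrt(2)*q - 3*q + 15*sqrt(2)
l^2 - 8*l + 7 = (l - 7)*(l - 1)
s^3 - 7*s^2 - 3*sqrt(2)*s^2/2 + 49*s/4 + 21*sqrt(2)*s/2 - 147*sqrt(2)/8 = (s - 7/2)^2*(s - 3*sqrt(2)/2)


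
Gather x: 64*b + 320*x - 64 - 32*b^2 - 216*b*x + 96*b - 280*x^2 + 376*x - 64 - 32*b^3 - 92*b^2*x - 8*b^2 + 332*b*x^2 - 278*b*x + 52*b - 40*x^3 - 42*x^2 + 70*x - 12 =-32*b^3 - 40*b^2 + 212*b - 40*x^3 + x^2*(332*b - 322) + x*(-92*b^2 - 494*b + 766) - 140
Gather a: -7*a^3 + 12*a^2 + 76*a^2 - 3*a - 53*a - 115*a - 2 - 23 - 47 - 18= -7*a^3 + 88*a^2 - 171*a - 90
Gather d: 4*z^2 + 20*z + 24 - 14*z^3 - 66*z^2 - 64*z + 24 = -14*z^3 - 62*z^2 - 44*z + 48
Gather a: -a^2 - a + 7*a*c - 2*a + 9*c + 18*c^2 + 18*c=-a^2 + a*(7*c - 3) + 18*c^2 + 27*c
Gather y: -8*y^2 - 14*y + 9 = -8*y^2 - 14*y + 9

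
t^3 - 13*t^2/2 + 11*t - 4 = (t - 4)*(t - 2)*(t - 1/2)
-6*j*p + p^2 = p*(-6*j + p)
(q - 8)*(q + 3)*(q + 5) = q^3 - 49*q - 120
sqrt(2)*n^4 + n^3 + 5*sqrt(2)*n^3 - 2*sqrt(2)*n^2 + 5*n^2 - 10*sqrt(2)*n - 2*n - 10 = (n + 5)*(n - sqrt(2))*(n + sqrt(2))*(sqrt(2)*n + 1)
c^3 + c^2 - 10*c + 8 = (c - 2)*(c - 1)*(c + 4)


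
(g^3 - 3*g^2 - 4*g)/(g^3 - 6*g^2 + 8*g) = (g + 1)/(g - 2)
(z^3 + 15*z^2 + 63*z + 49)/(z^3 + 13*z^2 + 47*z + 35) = (z + 7)/(z + 5)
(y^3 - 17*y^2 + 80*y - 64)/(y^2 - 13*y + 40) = (y^2 - 9*y + 8)/(y - 5)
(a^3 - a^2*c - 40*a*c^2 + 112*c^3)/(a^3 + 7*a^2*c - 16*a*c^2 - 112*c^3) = (a - 4*c)/(a + 4*c)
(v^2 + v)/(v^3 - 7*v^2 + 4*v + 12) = v/(v^2 - 8*v + 12)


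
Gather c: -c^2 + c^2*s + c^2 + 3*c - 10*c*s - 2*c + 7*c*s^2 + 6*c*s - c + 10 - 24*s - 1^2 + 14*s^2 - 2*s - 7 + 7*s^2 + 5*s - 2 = c^2*s + c*(7*s^2 - 4*s) + 21*s^2 - 21*s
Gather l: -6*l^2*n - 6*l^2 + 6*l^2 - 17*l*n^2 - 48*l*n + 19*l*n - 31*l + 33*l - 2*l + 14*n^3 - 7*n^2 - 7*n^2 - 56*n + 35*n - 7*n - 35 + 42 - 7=-6*l^2*n + l*(-17*n^2 - 29*n) + 14*n^3 - 14*n^2 - 28*n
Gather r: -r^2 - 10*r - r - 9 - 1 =-r^2 - 11*r - 10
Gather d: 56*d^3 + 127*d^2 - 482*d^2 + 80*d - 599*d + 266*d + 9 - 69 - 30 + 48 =56*d^3 - 355*d^2 - 253*d - 42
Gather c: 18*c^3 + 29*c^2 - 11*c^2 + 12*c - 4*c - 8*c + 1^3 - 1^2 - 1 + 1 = 18*c^3 + 18*c^2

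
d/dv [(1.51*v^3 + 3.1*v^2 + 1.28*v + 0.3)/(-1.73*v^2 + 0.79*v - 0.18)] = (-2.6123*v^4 + 2.3858*v^3 + 3.848*v^2 - 0.0779999999999998*v - 0.4674)/(2.9929*v^4 - 2.7334*v^3 + 1.2469*v^2 - 0.2844*v + 0.0324)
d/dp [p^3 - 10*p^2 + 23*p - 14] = 3*p^2 - 20*p + 23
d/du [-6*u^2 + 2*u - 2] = 2 - 12*u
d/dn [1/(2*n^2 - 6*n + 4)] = (3/2 - n)/(n^2 - 3*n + 2)^2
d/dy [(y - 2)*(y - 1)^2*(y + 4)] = 4*y^3 - 22*y + 18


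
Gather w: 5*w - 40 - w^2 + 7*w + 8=-w^2 + 12*w - 32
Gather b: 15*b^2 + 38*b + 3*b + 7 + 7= 15*b^2 + 41*b + 14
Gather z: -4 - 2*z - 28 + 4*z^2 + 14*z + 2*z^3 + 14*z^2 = 2*z^3 + 18*z^2 + 12*z - 32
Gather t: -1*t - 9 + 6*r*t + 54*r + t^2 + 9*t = 54*r + t^2 + t*(6*r + 8) - 9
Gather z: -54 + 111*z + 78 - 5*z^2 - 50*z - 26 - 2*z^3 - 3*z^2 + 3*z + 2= -2*z^3 - 8*z^2 + 64*z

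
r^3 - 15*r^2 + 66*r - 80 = (r - 8)*(r - 5)*(r - 2)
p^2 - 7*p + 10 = (p - 5)*(p - 2)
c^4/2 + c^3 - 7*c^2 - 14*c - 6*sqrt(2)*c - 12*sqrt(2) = (c/2 + 1)*(c - 3*sqrt(2))*(c + sqrt(2))*(c + 2*sqrt(2))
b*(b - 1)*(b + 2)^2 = b^4 + 3*b^3 - 4*b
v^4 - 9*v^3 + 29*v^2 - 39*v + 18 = (v - 3)^2*(v - 2)*(v - 1)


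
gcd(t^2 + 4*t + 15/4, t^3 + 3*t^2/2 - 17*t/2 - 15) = t + 5/2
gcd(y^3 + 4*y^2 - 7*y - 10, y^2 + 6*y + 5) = y^2 + 6*y + 5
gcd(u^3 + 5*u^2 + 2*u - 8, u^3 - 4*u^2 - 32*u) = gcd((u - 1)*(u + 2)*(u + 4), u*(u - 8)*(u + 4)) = u + 4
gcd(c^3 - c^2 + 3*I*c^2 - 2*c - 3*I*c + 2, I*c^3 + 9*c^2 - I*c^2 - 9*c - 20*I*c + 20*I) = c - 1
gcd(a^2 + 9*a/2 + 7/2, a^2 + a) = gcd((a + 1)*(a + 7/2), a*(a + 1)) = a + 1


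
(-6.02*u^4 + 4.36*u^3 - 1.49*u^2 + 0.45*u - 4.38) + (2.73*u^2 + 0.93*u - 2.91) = -6.02*u^4 + 4.36*u^3 + 1.24*u^2 + 1.38*u - 7.29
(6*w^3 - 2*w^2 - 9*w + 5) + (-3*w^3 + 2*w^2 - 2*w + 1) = 3*w^3 - 11*w + 6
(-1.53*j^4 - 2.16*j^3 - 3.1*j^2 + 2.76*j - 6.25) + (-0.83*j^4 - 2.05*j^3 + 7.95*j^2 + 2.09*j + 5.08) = -2.36*j^4 - 4.21*j^3 + 4.85*j^2 + 4.85*j - 1.17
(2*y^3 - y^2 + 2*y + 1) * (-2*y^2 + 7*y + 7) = -4*y^5 + 16*y^4 + 3*y^3 + 5*y^2 + 21*y + 7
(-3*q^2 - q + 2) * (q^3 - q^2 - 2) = -3*q^5 + 2*q^4 + 3*q^3 + 4*q^2 + 2*q - 4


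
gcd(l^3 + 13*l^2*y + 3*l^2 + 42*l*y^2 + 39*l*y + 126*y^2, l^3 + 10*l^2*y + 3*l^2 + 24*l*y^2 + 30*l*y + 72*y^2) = l^2 + 6*l*y + 3*l + 18*y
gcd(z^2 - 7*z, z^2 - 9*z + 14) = z - 7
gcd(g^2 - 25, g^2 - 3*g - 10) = g - 5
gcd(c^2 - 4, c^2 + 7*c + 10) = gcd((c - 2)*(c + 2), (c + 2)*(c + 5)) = c + 2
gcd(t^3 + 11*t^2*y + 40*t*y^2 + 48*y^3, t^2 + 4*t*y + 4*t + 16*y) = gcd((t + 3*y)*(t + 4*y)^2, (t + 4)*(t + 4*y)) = t + 4*y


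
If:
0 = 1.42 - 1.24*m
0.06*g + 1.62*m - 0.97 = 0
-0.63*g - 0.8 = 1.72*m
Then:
No Solution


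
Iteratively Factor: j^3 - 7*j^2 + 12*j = (j - 3)*(j^2 - 4*j) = (j - 4)*(j - 3)*(j)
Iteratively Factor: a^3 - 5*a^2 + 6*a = (a)*(a^2 - 5*a + 6) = a*(a - 3)*(a - 2)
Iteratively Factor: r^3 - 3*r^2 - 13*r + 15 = (r + 3)*(r^2 - 6*r + 5) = (r - 5)*(r + 3)*(r - 1)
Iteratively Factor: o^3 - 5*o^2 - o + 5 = (o + 1)*(o^2 - 6*o + 5) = (o - 5)*(o + 1)*(o - 1)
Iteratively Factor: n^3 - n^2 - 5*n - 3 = (n + 1)*(n^2 - 2*n - 3) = (n - 3)*(n + 1)*(n + 1)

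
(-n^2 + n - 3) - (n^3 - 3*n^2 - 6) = -n^3 + 2*n^2 + n + 3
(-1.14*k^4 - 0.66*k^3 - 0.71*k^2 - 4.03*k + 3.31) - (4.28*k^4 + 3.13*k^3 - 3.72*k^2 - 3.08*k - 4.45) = -5.42*k^4 - 3.79*k^3 + 3.01*k^2 - 0.95*k + 7.76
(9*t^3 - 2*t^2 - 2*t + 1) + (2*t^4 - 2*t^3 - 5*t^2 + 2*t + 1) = 2*t^4 + 7*t^3 - 7*t^2 + 2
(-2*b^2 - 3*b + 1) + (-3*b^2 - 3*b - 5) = -5*b^2 - 6*b - 4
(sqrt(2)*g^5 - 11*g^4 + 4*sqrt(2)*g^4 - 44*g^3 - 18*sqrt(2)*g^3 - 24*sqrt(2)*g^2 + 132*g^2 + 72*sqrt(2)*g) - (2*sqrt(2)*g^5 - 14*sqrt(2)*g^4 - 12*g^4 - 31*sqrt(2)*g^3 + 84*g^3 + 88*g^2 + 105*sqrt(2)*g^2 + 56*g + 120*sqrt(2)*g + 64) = -sqrt(2)*g^5 + g^4 + 18*sqrt(2)*g^4 - 128*g^3 + 13*sqrt(2)*g^3 - 129*sqrt(2)*g^2 + 44*g^2 - 48*sqrt(2)*g - 56*g - 64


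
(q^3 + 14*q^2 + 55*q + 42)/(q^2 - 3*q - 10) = (q^3 + 14*q^2 + 55*q + 42)/(q^2 - 3*q - 10)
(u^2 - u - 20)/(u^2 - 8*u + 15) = (u + 4)/(u - 3)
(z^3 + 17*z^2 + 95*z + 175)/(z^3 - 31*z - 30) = (z^2 + 12*z + 35)/(z^2 - 5*z - 6)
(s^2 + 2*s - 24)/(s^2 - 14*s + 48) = (s^2 + 2*s - 24)/(s^2 - 14*s + 48)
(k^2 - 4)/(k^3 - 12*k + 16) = (k + 2)/(k^2 + 2*k - 8)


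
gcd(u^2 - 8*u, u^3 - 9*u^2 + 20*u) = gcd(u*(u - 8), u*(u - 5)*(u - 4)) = u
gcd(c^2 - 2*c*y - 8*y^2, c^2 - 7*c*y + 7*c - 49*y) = 1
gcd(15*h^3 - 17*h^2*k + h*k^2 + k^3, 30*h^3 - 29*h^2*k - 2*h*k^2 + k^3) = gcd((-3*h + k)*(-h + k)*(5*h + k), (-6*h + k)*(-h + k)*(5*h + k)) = 5*h^2 - 4*h*k - k^2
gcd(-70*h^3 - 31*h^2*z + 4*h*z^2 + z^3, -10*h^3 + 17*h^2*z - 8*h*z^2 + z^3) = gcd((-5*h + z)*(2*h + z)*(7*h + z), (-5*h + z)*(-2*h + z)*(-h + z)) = -5*h + z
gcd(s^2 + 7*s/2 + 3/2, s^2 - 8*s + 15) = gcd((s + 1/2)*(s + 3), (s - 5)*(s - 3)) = 1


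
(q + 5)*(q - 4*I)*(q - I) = q^3 + 5*q^2 - 5*I*q^2 - 4*q - 25*I*q - 20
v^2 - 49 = (v - 7)*(v + 7)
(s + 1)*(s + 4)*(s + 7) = s^3 + 12*s^2 + 39*s + 28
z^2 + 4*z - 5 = (z - 1)*(z + 5)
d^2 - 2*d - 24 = (d - 6)*(d + 4)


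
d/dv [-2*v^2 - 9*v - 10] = -4*v - 9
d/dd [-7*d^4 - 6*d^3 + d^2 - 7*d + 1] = -28*d^3 - 18*d^2 + 2*d - 7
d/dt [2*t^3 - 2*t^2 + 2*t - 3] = 6*t^2 - 4*t + 2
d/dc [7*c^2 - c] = 14*c - 1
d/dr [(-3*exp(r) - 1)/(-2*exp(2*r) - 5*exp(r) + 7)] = (-(3*exp(r) + 1)*(4*exp(r) + 5) + 6*exp(2*r) + 15*exp(r) - 21)*exp(r)/(2*exp(2*r) + 5*exp(r) - 7)^2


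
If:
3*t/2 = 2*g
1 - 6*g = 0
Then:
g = 1/6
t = 2/9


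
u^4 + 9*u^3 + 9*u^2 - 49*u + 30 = (u - 1)^2*(u + 5)*(u + 6)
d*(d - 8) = d^2 - 8*d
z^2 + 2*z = z*(z + 2)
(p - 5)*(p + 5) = p^2 - 25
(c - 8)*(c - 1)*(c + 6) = c^3 - 3*c^2 - 46*c + 48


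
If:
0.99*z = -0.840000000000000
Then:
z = -0.85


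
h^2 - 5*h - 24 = (h - 8)*(h + 3)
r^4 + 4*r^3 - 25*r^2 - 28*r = r*(r - 4)*(r + 1)*(r + 7)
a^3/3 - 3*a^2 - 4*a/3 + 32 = (a/3 + 1)*(a - 8)*(a - 4)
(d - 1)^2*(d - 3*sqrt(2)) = d^3 - 3*sqrt(2)*d^2 - 2*d^2 + d + 6*sqrt(2)*d - 3*sqrt(2)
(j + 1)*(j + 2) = j^2 + 3*j + 2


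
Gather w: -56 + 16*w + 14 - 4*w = 12*w - 42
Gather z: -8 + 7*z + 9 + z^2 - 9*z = z^2 - 2*z + 1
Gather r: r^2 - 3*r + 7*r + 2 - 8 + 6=r^2 + 4*r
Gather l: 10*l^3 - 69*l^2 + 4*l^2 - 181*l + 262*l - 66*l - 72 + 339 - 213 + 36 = 10*l^3 - 65*l^2 + 15*l + 90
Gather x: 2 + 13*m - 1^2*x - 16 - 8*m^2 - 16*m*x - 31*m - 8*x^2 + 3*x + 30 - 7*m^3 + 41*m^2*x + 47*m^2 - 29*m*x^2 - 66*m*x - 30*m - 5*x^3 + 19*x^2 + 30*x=-7*m^3 + 39*m^2 - 48*m - 5*x^3 + x^2*(11 - 29*m) + x*(41*m^2 - 82*m + 32) + 16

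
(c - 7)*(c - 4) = c^2 - 11*c + 28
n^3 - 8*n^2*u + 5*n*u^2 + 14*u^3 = (n - 7*u)*(n - 2*u)*(n + u)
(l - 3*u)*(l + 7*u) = l^2 + 4*l*u - 21*u^2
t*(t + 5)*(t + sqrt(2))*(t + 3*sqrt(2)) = t^4 + 5*t^3 + 4*sqrt(2)*t^3 + 6*t^2 + 20*sqrt(2)*t^2 + 30*t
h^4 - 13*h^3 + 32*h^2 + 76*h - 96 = (h - 8)*(h - 6)*(h - 1)*(h + 2)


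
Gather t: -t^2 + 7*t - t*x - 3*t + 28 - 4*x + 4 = -t^2 + t*(4 - x) - 4*x + 32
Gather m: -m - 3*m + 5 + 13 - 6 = 12 - 4*m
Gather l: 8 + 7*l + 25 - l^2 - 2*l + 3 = -l^2 + 5*l + 36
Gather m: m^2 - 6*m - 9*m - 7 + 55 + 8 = m^2 - 15*m + 56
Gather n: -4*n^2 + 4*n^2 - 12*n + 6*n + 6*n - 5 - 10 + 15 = 0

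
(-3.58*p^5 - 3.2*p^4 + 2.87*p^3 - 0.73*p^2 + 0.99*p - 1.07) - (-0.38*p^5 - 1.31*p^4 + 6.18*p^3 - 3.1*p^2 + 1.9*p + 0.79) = -3.2*p^5 - 1.89*p^4 - 3.31*p^3 + 2.37*p^2 - 0.91*p - 1.86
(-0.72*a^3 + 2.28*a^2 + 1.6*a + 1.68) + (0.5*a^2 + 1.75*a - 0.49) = -0.72*a^3 + 2.78*a^2 + 3.35*a + 1.19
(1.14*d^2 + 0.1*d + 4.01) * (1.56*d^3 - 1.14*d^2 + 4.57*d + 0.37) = 1.7784*d^5 - 1.1436*d^4 + 11.3514*d^3 - 3.6926*d^2 + 18.3627*d + 1.4837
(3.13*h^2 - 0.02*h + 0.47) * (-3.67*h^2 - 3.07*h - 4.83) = -11.4871*h^4 - 9.5357*h^3 - 16.7814*h^2 - 1.3463*h - 2.2701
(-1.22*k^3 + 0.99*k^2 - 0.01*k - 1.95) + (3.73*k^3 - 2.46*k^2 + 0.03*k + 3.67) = 2.51*k^3 - 1.47*k^2 + 0.02*k + 1.72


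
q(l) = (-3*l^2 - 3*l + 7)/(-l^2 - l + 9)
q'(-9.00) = 0.09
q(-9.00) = 3.32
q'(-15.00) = 0.01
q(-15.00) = 3.10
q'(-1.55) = 0.63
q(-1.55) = 0.55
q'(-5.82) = 0.59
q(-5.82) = 4.05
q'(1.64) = -3.92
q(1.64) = -1.28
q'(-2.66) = 4.11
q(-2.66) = -1.36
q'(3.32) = -5.35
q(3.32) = 6.74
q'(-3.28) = 48.03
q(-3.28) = -10.14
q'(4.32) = -0.99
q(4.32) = 4.43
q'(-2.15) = 1.55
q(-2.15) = -0.06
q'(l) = (-6*l - 3)/(-l^2 - l + 9) + (2*l + 1)*(-3*l^2 - 3*l + 7)/(-l^2 - l + 9)^2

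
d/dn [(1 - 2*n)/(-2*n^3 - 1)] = 2*(-4*n^3 + 3*n^2 + 1)/(4*n^6 + 4*n^3 + 1)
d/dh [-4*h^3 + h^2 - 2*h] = -12*h^2 + 2*h - 2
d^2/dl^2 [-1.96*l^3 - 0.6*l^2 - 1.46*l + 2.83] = -11.76*l - 1.2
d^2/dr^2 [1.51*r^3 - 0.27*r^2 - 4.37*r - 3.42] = 9.06*r - 0.54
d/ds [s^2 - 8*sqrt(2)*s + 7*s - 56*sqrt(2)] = 2*s - 8*sqrt(2) + 7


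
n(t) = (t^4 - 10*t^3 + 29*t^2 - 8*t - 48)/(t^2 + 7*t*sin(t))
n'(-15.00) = -119.86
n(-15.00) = 310.19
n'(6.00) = -2.08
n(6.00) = 3.46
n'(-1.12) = -11.74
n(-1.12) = 1.56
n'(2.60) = 0.56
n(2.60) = -0.17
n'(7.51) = 2.40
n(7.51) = 4.47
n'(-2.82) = -61.82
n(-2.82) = 34.72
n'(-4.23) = -130.04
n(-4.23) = -189.70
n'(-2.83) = -63.46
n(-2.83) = 35.34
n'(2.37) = 0.78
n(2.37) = -0.33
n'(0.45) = 135.64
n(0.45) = -29.63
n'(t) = (4*t^3 - 30*t^2 + 58*t - 8)/(t^2 + 7*t*sin(t)) + (-7*t*cos(t) - 2*t - 7*sin(t))*(t^4 - 10*t^3 + 29*t^2 - 8*t - 48)/(t^2 + 7*t*sin(t))^2 = (2*t*(t + 7*sin(t))*(2*t^3 - 15*t^2 + 29*t - 4) + (7*t*cos(t) + 2*t + 7*sin(t))*(-t^4 + 10*t^3 - 29*t^2 + 8*t + 48))/(t^2*(t + 7*sin(t))^2)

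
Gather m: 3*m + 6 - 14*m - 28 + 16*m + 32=5*m + 10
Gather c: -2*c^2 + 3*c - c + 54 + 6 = -2*c^2 + 2*c + 60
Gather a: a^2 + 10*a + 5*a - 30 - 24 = a^2 + 15*a - 54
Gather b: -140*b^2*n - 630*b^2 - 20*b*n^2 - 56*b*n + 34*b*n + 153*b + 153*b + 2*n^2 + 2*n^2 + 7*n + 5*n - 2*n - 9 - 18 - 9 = b^2*(-140*n - 630) + b*(-20*n^2 - 22*n + 306) + 4*n^2 + 10*n - 36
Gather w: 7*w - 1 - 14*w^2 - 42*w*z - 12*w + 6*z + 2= -14*w^2 + w*(-42*z - 5) + 6*z + 1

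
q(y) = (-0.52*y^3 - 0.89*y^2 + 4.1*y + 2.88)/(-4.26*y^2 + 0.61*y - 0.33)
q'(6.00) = 0.16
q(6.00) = 0.78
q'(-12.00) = 0.13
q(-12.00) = -1.17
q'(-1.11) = -0.13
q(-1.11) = 0.33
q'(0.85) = 3.79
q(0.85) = -1.87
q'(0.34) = 19.70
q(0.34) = -6.75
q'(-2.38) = 0.17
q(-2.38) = 0.19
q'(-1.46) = 0.09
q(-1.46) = 0.33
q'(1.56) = 0.94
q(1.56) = -0.53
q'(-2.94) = 0.17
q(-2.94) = 0.09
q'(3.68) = 0.23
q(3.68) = 0.36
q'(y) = (8.52*y - 0.61)*(-0.52*y^3 - 0.89*y^2 + 4.1*y + 2.88)/(-4.26*y^2 + 0.61*y - 0.33)^2 + (-1.56*y^2 - 1.78*y + 4.1)/(-4.26*y^2 + 0.61*y - 0.33)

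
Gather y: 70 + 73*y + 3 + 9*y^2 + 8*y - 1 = 9*y^2 + 81*y + 72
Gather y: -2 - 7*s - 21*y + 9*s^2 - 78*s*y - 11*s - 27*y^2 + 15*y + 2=9*s^2 - 18*s - 27*y^2 + y*(-78*s - 6)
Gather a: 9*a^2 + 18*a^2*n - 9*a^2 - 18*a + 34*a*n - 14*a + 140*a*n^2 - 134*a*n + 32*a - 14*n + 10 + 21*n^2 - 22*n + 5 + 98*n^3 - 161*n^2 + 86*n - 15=18*a^2*n + a*(140*n^2 - 100*n) + 98*n^3 - 140*n^2 + 50*n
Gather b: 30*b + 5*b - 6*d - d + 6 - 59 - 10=35*b - 7*d - 63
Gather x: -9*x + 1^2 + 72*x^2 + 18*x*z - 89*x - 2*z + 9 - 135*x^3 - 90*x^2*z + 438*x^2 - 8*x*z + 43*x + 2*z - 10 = -135*x^3 + x^2*(510 - 90*z) + x*(10*z - 55)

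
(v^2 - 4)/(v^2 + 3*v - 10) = (v + 2)/(v + 5)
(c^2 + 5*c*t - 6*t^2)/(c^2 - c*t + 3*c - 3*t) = (c + 6*t)/(c + 3)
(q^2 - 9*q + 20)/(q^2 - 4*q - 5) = (q - 4)/(q + 1)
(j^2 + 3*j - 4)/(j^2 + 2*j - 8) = (j - 1)/(j - 2)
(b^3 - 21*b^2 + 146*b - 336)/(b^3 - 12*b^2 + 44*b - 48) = (b^2 - 15*b + 56)/(b^2 - 6*b + 8)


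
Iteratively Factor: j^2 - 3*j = (j)*(j - 3)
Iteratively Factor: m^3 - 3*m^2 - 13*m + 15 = (m - 1)*(m^2 - 2*m - 15) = (m - 5)*(m - 1)*(m + 3)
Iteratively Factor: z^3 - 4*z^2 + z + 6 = (z - 2)*(z^2 - 2*z - 3) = (z - 2)*(z + 1)*(z - 3)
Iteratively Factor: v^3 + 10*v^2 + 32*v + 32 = (v + 4)*(v^2 + 6*v + 8) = (v + 4)^2*(v + 2)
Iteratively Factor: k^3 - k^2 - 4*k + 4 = (k + 2)*(k^2 - 3*k + 2) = (k - 1)*(k + 2)*(k - 2)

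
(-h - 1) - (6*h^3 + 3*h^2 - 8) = -6*h^3 - 3*h^2 - h + 7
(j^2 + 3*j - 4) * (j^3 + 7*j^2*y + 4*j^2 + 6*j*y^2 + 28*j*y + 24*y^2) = j^5 + 7*j^4*y + 7*j^4 + 6*j^3*y^2 + 49*j^3*y + 8*j^3 + 42*j^2*y^2 + 56*j^2*y - 16*j^2 + 48*j*y^2 - 112*j*y - 96*y^2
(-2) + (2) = 0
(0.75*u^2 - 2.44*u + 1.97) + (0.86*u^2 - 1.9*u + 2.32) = 1.61*u^2 - 4.34*u + 4.29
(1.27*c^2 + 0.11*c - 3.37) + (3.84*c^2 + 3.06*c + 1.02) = 5.11*c^2 + 3.17*c - 2.35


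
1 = 1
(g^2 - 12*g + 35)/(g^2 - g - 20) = (g - 7)/(g + 4)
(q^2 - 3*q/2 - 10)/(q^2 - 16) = (q + 5/2)/(q + 4)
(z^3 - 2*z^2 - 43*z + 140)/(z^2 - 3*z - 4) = (z^2 + 2*z - 35)/(z + 1)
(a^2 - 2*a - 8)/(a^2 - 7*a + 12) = (a + 2)/(a - 3)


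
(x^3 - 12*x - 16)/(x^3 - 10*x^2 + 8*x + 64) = (x + 2)/(x - 8)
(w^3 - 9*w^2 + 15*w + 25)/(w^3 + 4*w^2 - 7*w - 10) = (w^2 - 10*w + 25)/(w^2 + 3*w - 10)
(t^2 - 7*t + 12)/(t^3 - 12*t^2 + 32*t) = (t - 3)/(t*(t - 8))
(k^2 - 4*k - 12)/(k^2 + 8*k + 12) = (k - 6)/(k + 6)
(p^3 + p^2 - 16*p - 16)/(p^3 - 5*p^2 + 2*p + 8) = (p + 4)/(p - 2)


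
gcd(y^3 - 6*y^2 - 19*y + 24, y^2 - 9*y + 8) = y^2 - 9*y + 8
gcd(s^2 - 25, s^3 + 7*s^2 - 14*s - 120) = s + 5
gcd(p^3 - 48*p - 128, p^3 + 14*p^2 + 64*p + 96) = p^2 + 8*p + 16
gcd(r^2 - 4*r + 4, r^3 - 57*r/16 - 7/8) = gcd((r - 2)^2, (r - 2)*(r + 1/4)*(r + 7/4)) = r - 2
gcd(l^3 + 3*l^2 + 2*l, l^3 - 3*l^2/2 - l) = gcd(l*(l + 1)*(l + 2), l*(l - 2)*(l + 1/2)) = l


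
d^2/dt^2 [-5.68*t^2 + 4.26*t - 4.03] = -11.3600000000000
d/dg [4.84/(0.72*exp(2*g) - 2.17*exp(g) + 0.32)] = (10.5028 - 6.9696*exp(g))*exp(g)/(0.72*exp(2*g) - 2.17*exp(g) + 0.32)^2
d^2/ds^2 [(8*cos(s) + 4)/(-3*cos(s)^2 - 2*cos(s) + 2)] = 24*(4*(1 - cos(s)^2)^2 + 3*cos(s)^5 + 9*cos(s)^3 + 5*cos(s)^2 - 16*cos(s) - 10)/(3*cos(s)^2 + 2*cos(s) - 2)^3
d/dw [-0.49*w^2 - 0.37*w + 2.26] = -0.98*w - 0.37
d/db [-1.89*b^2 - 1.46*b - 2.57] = -3.78*b - 1.46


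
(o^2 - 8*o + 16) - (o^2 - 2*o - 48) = 64 - 6*o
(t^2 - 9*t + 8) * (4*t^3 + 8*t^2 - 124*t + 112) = 4*t^5 - 28*t^4 - 164*t^3 + 1292*t^2 - 2000*t + 896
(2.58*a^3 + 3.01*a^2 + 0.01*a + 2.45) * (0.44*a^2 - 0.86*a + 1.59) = 1.1352*a^5 - 0.8944*a^4 + 1.518*a^3 + 5.8553*a^2 - 2.0911*a + 3.8955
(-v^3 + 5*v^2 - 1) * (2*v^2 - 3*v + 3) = -2*v^5 + 13*v^4 - 18*v^3 + 13*v^2 + 3*v - 3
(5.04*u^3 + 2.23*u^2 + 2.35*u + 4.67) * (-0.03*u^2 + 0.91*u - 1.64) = -0.1512*u^5 + 4.5195*u^4 - 6.3068*u^3 - 1.6588*u^2 + 0.3957*u - 7.6588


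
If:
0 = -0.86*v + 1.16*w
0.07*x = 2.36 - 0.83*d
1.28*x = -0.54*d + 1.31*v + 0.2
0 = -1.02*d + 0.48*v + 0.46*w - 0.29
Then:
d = 2.61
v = 3.60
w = 2.67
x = 2.74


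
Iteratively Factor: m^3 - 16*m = (m + 4)*(m^2 - 4*m) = (m - 4)*(m + 4)*(m)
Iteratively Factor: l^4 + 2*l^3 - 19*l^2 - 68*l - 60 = (l + 3)*(l^3 - l^2 - 16*l - 20) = (l + 2)*(l + 3)*(l^2 - 3*l - 10) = (l - 5)*(l + 2)*(l + 3)*(l + 2)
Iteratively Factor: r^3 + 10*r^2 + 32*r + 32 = (r + 4)*(r^2 + 6*r + 8) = (r + 4)^2*(r + 2)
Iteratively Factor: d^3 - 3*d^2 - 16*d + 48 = (d - 3)*(d^2 - 16) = (d - 4)*(d - 3)*(d + 4)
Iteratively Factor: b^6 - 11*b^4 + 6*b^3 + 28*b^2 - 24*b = (b + 2)*(b^5 - 2*b^4 - 7*b^3 + 20*b^2 - 12*b) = b*(b + 2)*(b^4 - 2*b^3 - 7*b^2 + 20*b - 12) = b*(b + 2)*(b + 3)*(b^3 - 5*b^2 + 8*b - 4) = b*(b - 2)*(b + 2)*(b + 3)*(b^2 - 3*b + 2) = b*(b - 2)^2*(b + 2)*(b + 3)*(b - 1)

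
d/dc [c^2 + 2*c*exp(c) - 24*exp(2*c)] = 2*c*exp(c) + 2*c - 48*exp(2*c) + 2*exp(c)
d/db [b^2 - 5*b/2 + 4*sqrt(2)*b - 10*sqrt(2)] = 2*b - 5/2 + 4*sqrt(2)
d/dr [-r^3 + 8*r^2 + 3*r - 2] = -3*r^2 + 16*r + 3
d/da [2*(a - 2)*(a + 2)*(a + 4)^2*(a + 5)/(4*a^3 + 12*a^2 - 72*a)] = (a^7 + 11*a^6 + 3*a^5 - 287*a^4 - 712*a^3 + 564*a^2 + 960*a - 2880)/(a^2*(a^4 + 6*a^3 - 27*a^2 - 108*a + 324))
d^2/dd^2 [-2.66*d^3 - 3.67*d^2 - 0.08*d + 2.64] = -15.96*d - 7.34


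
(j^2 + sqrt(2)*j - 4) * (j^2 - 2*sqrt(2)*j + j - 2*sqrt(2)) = j^4 - sqrt(2)*j^3 + j^3 - 8*j^2 - sqrt(2)*j^2 - 8*j + 8*sqrt(2)*j + 8*sqrt(2)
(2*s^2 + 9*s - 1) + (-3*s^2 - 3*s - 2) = -s^2 + 6*s - 3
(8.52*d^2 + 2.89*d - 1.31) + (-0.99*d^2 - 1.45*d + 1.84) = 7.53*d^2 + 1.44*d + 0.53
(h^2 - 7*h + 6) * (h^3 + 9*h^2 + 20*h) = h^5 + 2*h^4 - 37*h^3 - 86*h^2 + 120*h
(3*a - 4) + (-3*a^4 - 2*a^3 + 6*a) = -3*a^4 - 2*a^3 + 9*a - 4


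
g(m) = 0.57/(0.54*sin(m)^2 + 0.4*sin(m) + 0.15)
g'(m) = 0.57*(-1.08*sin(m)*cos(m) - 0.4*cos(m))/(0.54*sin(m)^2 + 0.4*sin(m) + 0.15)^2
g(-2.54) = 5.90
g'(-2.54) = -10.64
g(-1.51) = 1.97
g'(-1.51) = 0.28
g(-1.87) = 2.19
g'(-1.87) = -1.56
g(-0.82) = 3.90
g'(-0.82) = 7.09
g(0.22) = 2.17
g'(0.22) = -5.11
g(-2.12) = 2.83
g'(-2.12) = -3.81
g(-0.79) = 4.12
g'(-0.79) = 7.70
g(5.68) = 5.88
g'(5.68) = 10.64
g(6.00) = 7.09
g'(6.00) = -8.32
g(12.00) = 6.27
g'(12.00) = 10.46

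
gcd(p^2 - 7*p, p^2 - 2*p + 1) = 1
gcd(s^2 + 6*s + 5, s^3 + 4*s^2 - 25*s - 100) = s + 5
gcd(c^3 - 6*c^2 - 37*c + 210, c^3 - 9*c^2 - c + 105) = c^2 - 12*c + 35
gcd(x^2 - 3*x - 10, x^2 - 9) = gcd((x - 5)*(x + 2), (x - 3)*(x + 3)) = 1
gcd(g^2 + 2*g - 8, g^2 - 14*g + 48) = 1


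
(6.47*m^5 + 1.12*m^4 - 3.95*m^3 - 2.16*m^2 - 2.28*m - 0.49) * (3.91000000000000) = 25.2977*m^5 + 4.3792*m^4 - 15.4445*m^3 - 8.4456*m^2 - 8.9148*m - 1.9159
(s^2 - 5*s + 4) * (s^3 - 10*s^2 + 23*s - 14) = s^5 - 15*s^4 + 77*s^3 - 169*s^2 + 162*s - 56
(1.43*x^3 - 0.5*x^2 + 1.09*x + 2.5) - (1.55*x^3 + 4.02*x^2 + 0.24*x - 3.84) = -0.12*x^3 - 4.52*x^2 + 0.85*x + 6.34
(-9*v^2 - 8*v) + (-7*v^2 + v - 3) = -16*v^2 - 7*v - 3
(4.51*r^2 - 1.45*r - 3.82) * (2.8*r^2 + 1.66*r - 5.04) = 12.628*r^4 + 3.4266*r^3 - 35.8334*r^2 + 0.9668*r + 19.2528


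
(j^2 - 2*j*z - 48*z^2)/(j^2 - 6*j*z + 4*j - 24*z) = (j^2 - 2*j*z - 48*z^2)/(j^2 - 6*j*z + 4*j - 24*z)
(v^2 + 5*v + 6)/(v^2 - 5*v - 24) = (v + 2)/(v - 8)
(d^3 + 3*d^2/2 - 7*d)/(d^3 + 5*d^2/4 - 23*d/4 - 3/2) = 2*d*(2*d + 7)/(4*d^2 + 13*d + 3)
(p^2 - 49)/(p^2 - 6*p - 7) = (p + 7)/(p + 1)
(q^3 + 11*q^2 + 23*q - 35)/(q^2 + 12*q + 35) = q - 1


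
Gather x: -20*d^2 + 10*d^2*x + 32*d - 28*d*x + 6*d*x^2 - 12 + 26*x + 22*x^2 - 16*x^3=-20*d^2 + 32*d - 16*x^3 + x^2*(6*d + 22) + x*(10*d^2 - 28*d + 26) - 12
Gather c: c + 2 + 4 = c + 6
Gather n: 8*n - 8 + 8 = 8*n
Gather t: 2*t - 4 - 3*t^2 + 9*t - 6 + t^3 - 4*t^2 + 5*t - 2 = t^3 - 7*t^2 + 16*t - 12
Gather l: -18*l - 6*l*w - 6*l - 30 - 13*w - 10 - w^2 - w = l*(-6*w - 24) - w^2 - 14*w - 40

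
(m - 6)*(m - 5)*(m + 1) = m^3 - 10*m^2 + 19*m + 30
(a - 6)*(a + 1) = a^2 - 5*a - 6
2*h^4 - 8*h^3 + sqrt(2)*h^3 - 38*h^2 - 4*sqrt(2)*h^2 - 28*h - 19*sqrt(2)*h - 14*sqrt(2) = (h - 7)*(h + 2)*(sqrt(2)*h + 1)*(sqrt(2)*h + sqrt(2))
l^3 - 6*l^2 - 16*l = l*(l - 8)*(l + 2)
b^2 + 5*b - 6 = (b - 1)*(b + 6)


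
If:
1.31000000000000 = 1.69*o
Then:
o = 0.78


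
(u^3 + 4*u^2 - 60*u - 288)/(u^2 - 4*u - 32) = (u^2 + 12*u + 36)/(u + 4)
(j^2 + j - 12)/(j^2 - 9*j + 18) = (j + 4)/(j - 6)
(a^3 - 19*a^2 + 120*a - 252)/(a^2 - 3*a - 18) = (a^2 - 13*a + 42)/(a + 3)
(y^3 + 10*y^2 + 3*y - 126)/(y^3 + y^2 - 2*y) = (y^3 + 10*y^2 + 3*y - 126)/(y*(y^2 + y - 2))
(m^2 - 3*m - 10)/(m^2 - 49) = (m^2 - 3*m - 10)/(m^2 - 49)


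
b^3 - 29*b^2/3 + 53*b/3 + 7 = (b - 7)*(b - 3)*(b + 1/3)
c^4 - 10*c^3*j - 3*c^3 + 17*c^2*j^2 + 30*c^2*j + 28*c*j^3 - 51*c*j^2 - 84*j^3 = (c - 3)*(c - 7*j)*(c - 4*j)*(c + j)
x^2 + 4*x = x*(x + 4)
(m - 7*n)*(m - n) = m^2 - 8*m*n + 7*n^2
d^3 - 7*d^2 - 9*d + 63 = (d - 7)*(d - 3)*(d + 3)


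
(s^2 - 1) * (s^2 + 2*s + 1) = s^4 + 2*s^3 - 2*s - 1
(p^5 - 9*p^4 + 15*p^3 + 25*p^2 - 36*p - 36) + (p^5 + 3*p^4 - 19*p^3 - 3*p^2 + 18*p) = 2*p^5 - 6*p^4 - 4*p^3 + 22*p^2 - 18*p - 36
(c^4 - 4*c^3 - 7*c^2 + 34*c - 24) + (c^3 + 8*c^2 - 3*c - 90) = c^4 - 3*c^3 + c^2 + 31*c - 114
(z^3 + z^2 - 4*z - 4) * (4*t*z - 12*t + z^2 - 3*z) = 4*t*z^4 - 8*t*z^3 - 28*t*z^2 + 32*t*z + 48*t + z^5 - 2*z^4 - 7*z^3 + 8*z^2 + 12*z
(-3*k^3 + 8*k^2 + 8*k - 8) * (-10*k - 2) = 30*k^4 - 74*k^3 - 96*k^2 + 64*k + 16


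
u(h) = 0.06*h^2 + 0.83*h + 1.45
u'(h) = 0.12*h + 0.83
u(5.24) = 7.45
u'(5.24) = 1.46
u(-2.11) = -0.03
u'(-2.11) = 0.58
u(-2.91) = -0.46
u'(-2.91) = 0.48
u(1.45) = 2.78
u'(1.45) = 1.00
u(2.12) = 3.48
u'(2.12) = 1.08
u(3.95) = 5.66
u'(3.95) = 1.30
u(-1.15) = 0.57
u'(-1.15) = 0.69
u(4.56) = 6.48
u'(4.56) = 1.38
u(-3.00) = -0.50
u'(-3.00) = 0.47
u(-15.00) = 2.50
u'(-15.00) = -0.97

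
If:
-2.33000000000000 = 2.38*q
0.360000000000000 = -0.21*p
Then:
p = -1.71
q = -0.98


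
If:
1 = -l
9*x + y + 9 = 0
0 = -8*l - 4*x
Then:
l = -1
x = 2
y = -27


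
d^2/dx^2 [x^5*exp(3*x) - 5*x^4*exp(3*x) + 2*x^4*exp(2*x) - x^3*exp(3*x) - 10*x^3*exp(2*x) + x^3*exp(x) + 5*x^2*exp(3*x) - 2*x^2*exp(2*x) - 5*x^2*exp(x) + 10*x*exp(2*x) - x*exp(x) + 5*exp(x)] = (9*x^5*exp(2*x) - 15*x^4*exp(2*x) + 8*x^4*exp(x) - 109*x^3*exp(2*x) - 8*x^3*exp(x) + x^3 - 33*x^2*exp(2*x) - 104*x^2*exp(x) + x^2 + 54*x*exp(2*x) - 36*x*exp(x) - 15*x + 10*exp(2*x) + 36*exp(x) - 7)*exp(x)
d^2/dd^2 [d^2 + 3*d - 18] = 2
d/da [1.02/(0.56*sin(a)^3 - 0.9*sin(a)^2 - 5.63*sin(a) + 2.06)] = (-1.7136*sin(a)^2 + 1.836*sin(a) + 5.7426)*cos(a)/(0.56*sin(a)^3 - 0.9*sin(a)^2 - 5.63*sin(a) + 2.06)^2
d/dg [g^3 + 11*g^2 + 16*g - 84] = 3*g^2 + 22*g + 16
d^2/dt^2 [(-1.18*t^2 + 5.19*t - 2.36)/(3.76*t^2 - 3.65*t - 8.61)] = (114.359648*t^3 - 429.393504*t^2 + 1202.445744*t - 716.844418)/(53.157376*t^6 - 154.80672*t^5 - 214.896408*t^4 + 660.354715*t^3 + 492.089913*t^2 - 811.746495*t - 638.277381)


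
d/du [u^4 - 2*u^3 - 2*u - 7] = 4*u^3 - 6*u^2 - 2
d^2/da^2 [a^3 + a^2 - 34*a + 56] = 6*a + 2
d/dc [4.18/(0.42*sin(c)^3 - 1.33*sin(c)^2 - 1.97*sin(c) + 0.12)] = (-5.2668*sin(c)^2 + 11.1188*sin(c) + 8.2346)*cos(c)/(0.42*sin(c)^3 - 1.33*sin(c)^2 - 1.97*sin(c) + 0.12)^2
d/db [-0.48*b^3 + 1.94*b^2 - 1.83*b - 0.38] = -1.44*b^2 + 3.88*b - 1.83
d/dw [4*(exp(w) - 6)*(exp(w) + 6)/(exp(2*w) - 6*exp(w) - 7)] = (-24*exp(2*w) + 232*exp(w) - 864)*exp(w)/(exp(4*w) - 12*exp(3*w) + 22*exp(2*w) + 84*exp(w) + 49)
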